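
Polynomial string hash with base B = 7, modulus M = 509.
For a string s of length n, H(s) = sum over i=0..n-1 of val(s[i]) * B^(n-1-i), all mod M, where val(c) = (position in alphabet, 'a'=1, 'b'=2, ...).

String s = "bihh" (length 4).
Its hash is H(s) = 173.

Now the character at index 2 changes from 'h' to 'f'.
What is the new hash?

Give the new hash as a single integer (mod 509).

Answer: 159

Derivation:
val('h') = 8, val('f') = 6
Position k = 2, exponent = n-1-k = 1
B^1 mod M = 7^1 mod 509 = 7
Delta = (6 - 8) * 7 mod 509 = 495
New hash = (173 + 495) mod 509 = 159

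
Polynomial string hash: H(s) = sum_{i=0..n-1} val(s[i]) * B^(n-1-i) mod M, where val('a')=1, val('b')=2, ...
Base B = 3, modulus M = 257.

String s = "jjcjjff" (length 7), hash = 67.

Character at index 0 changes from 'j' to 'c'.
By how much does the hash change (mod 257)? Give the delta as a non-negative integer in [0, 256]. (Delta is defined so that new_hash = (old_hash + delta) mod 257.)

Delta formula: (val(new) - val(old)) * B^(n-1-k) mod M
  val('c') - val('j') = 3 - 10 = -7
  B^(n-1-k) = 3^6 mod 257 = 215
  Delta = -7 * 215 mod 257 = 37

Answer: 37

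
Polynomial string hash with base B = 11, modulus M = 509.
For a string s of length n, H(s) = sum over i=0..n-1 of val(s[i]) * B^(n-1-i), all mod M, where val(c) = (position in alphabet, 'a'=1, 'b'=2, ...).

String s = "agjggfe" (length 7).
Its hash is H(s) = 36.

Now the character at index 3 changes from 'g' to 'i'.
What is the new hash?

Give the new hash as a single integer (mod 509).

val('g') = 7, val('i') = 9
Position k = 3, exponent = n-1-k = 3
B^3 mod M = 11^3 mod 509 = 313
Delta = (9 - 7) * 313 mod 509 = 117
New hash = (36 + 117) mod 509 = 153

Answer: 153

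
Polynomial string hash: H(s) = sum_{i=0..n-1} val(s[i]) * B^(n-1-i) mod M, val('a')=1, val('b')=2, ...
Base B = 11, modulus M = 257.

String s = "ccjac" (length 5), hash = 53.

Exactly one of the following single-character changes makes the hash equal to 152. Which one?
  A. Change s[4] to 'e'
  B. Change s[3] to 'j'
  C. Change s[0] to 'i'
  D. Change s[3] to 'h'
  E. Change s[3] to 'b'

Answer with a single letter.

Answer: B

Derivation:
Option A: s[4]='c'->'e', delta=(5-3)*11^0 mod 257 = 2, hash=53+2 mod 257 = 55
Option B: s[3]='a'->'j', delta=(10-1)*11^1 mod 257 = 99, hash=53+99 mod 257 = 152 <-- target
Option C: s[0]='c'->'i', delta=(9-3)*11^4 mod 257 = 209, hash=53+209 mod 257 = 5
Option D: s[3]='a'->'h', delta=(8-1)*11^1 mod 257 = 77, hash=53+77 mod 257 = 130
Option E: s[3]='a'->'b', delta=(2-1)*11^1 mod 257 = 11, hash=53+11 mod 257 = 64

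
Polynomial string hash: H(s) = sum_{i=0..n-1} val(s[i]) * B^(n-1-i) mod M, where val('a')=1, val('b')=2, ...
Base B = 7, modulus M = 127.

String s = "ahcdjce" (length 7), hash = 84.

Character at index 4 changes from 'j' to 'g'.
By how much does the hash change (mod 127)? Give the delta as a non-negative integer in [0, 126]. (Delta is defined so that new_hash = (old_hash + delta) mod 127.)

Answer: 107

Derivation:
Delta formula: (val(new) - val(old)) * B^(n-1-k) mod M
  val('g') - val('j') = 7 - 10 = -3
  B^(n-1-k) = 7^2 mod 127 = 49
  Delta = -3 * 49 mod 127 = 107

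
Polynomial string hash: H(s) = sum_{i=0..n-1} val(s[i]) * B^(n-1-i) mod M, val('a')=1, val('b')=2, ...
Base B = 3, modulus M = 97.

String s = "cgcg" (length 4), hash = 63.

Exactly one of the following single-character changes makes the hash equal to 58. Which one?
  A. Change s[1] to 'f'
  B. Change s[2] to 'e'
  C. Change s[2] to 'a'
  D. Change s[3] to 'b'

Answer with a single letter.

Answer: D

Derivation:
Option A: s[1]='g'->'f', delta=(6-7)*3^2 mod 97 = 88, hash=63+88 mod 97 = 54
Option B: s[2]='c'->'e', delta=(5-3)*3^1 mod 97 = 6, hash=63+6 mod 97 = 69
Option C: s[2]='c'->'a', delta=(1-3)*3^1 mod 97 = 91, hash=63+91 mod 97 = 57
Option D: s[3]='g'->'b', delta=(2-7)*3^0 mod 97 = 92, hash=63+92 mod 97 = 58 <-- target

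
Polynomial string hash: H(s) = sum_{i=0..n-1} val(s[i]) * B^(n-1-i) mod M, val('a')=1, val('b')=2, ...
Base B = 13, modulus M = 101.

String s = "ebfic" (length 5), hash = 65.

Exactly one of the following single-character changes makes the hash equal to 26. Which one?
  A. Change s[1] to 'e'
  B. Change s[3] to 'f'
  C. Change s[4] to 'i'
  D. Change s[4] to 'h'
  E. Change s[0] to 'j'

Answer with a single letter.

Answer: B

Derivation:
Option A: s[1]='b'->'e', delta=(5-2)*13^3 mod 101 = 26, hash=65+26 mod 101 = 91
Option B: s[3]='i'->'f', delta=(6-9)*13^1 mod 101 = 62, hash=65+62 mod 101 = 26 <-- target
Option C: s[4]='c'->'i', delta=(9-3)*13^0 mod 101 = 6, hash=65+6 mod 101 = 71
Option D: s[4]='c'->'h', delta=(8-3)*13^0 mod 101 = 5, hash=65+5 mod 101 = 70
Option E: s[0]='e'->'j', delta=(10-5)*13^4 mod 101 = 92, hash=65+92 mod 101 = 56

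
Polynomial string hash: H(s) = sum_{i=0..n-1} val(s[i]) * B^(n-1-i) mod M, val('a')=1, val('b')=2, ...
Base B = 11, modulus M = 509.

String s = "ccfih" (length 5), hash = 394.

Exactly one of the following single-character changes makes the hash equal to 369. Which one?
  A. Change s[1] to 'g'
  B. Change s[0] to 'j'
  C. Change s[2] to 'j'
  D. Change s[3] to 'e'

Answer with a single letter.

Answer: C

Derivation:
Option A: s[1]='c'->'g', delta=(7-3)*11^3 mod 509 = 234, hash=394+234 mod 509 = 119
Option B: s[0]='c'->'j', delta=(10-3)*11^4 mod 509 = 178, hash=394+178 mod 509 = 63
Option C: s[2]='f'->'j', delta=(10-6)*11^2 mod 509 = 484, hash=394+484 mod 509 = 369 <-- target
Option D: s[3]='i'->'e', delta=(5-9)*11^1 mod 509 = 465, hash=394+465 mod 509 = 350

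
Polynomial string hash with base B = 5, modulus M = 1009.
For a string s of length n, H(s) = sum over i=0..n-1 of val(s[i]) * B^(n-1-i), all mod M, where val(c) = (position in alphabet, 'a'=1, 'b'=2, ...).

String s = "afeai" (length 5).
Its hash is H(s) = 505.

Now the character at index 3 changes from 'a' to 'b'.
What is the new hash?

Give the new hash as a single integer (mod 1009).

val('a') = 1, val('b') = 2
Position k = 3, exponent = n-1-k = 1
B^1 mod M = 5^1 mod 1009 = 5
Delta = (2 - 1) * 5 mod 1009 = 5
New hash = (505 + 5) mod 1009 = 510

Answer: 510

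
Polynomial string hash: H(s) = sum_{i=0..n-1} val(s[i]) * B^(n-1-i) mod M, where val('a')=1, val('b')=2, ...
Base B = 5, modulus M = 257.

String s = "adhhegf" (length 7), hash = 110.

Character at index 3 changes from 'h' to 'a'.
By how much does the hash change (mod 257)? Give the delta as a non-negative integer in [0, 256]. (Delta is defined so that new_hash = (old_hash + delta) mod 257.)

Answer: 153

Derivation:
Delta formula: (val(new) - val(old)) * B^(n-1-k) mod M
  val('a') - val('h') = 1 - 8 = -7
  B^(n-1-k) = 5^3 mod 257 = 125
  Delta = -7 * 125 mod 257 = 153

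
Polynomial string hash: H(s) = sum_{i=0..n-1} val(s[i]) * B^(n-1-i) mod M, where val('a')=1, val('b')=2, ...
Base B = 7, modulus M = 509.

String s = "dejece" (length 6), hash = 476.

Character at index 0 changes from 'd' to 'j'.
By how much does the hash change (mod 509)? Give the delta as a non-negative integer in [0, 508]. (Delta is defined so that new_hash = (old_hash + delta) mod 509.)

Delta formula: (val(new) - val(old)) * B^(n-1-k) mod M
  val('j') - val('d') = 10 - 4 = 6
  B^(n-1-k) = 7^5 mod 509 = 10
  Delta = 6 * 10 mod 509 = 60

Answer: 60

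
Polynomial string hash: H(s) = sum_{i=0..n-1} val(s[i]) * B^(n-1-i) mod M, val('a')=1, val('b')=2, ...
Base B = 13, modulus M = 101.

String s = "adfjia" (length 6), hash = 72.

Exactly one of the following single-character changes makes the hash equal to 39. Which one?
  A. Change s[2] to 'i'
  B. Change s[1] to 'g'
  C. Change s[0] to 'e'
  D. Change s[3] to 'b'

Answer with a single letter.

Answer: C

Derivation:
Option A: s[2]='f'->'i', delta=(9-6)*13^3 mod 101 = 26, hash=72+26 mod 101 = 98
Option B: s[1]='d'->'g', delta=(7-4)*13^4 mod 101 = 35, hash=72+35 mod 101 = 6
Option C: s[0]='a'->'e', delta=(5-1)*13^5 mod 101 = 68, hash=72+68 mod 101 = 39 <-- target
Option D: s[3]='j'->'b', delta=(2-10)*13^2 mod 101 = 62, hash=72+62 mod 101 = 33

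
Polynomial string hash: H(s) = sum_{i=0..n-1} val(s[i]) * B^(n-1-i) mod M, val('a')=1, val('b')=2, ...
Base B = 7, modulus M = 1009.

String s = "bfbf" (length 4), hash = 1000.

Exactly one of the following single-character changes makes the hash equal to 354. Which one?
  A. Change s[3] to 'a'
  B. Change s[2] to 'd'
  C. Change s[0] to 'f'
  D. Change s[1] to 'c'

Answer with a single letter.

Answer: C

Derivation:
Option A: s[3]='f'->'a', delta=(1-6)*7^0 mod 1009 = 1004, hash=1000+1004 mod 1009 = 995
Option B: s[2]='b'->'d', delta=(4-2)*7^1 mod 1009 = 14, hash=1000+14 mod 1009 = 5
Option C: s[0]='b'->'f', delta=(6-2)*7^3 mod 1009 = 363, hash=1000+363 mod 1009 = 354 <-- target
Option D: s[1]='f'->'c', delta=(3-6)*7^2 mod 1009 = 862, hash=1000+862 mod 1009 = 853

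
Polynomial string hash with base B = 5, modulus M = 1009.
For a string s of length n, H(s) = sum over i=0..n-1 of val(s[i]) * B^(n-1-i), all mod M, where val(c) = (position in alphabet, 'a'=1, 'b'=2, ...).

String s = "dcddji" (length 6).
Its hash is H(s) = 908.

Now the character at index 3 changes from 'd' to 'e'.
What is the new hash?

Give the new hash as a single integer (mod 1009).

val('d') = 4, val('e') = 5
Position k = 3, exponent = n-1-k = 2
B^2 mod M = 5^2 mod 1009 = 25
Delta = (5 - 4) * 25 mod 1009 = 25
New hash = (908 + 25) mod 1009 = 933

Answer: 933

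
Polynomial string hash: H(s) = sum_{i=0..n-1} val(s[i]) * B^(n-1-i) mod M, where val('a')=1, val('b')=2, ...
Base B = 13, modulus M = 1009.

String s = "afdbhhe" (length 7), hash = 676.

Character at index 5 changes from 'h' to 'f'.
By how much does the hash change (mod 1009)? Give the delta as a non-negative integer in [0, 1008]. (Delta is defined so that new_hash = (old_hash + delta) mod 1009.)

Delta formula: (val(new) - val(old)) * B^(n-1-k) mod M
  val('f') - val('h') = 6 - 8 = -2
  B^(n-1-k) = 13^1 mod 1009 = 13
  Delta = -2 * 13 mod 1009 = 983

Answer: 983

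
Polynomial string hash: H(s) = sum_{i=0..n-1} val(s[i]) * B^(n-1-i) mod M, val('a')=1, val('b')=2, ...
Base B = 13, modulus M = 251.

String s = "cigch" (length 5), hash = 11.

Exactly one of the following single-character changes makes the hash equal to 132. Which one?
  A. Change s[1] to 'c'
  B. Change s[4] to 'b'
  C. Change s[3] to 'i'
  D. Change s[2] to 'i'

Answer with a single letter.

Answer: A

Derivation:
Option A: s[1]='i'->'c', delta=(3-9)*13^3 mod 251 = 121, hash=11+121 mod 251 = 132 <-- target
Option B: s[4]='h'->'b', delta=(2-8)*13^0 mod 251 = 245, hash=11+245 mod 251 = 5
Option C: s[3]='c'->'i', delta=(9-3)*13^1 mod 251 = 78, hash=11+78 mod 251 = 89
Option D: s[2]='g'->'i', delta=(9-7)*13^2 mod 251 = 87, hash=11+87 mod 251 = 98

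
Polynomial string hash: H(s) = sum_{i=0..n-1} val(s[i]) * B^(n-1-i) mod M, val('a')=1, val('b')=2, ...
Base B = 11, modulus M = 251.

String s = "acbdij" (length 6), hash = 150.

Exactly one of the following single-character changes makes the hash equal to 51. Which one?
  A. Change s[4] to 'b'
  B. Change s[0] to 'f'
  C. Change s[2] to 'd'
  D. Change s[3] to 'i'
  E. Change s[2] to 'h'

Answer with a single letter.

Answer: C

Derivation:
Option A: s[4]='i'->'b', delta=(2-9)*11^1 mod 251 = 174, hash=150+174 mod 251 = 73
Option B: s[0]='a'->'f', delta=(6-1)*11^5 mod 251 = 47, hash=150+47 mod 251 = 197
Option C: s[2]='b'->'d', delta=(4-2)*11^3 mod 251 = 152, hash=150+152 mod 251 = 51 <-- target
Option D: s[3]='d'->'i', delta=(9-4)*11^2 mod 251 = 103, hash=150+103 mod 251 = 2
Option E: s[2]='b'->'h', delta=(8-2)*11^3 mod 251 = 205, hash=150+205 mod 251 = 104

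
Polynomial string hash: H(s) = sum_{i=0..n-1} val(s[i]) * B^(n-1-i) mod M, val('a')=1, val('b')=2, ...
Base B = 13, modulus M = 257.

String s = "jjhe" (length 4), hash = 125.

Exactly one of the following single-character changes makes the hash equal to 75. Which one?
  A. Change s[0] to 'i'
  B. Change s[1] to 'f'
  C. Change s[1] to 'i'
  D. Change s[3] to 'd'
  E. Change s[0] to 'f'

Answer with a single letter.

Answer: E

Derivation:
Option A: s[0]='j'->'i', delta=(9-10)*13^3 mod 257 = 116, hash=125+116 mod 257 = 241
Option B: s[1]='j'->'f', delta=(6-10)*13^2 mod 257 = 95, hash=125+95 mod 257 = 220
Option C: s[1]='j'->'i', delta=(9-10)*13^2 mod 257 = 88, hash=125+88 mod 257 = 213
Option D: s[3]='e'->'d', delta=(4-5)*13^0 mod 257 = 256, hash=125+256 mod 257 = 124
Option E: s[0]='j'->'f', delta=(6-10)*13^3 mod 257 = 207, hash=125+207 mod 257 = 75 <-- target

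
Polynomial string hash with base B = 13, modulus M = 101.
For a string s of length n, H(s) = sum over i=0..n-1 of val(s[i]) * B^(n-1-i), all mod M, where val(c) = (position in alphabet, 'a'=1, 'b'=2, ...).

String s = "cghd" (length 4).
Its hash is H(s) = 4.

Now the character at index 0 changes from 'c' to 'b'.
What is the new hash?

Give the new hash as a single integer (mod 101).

val('c') = 3, val('b') = 2
Position k = 0, exponent = n-1-k = 3
B^3 mod M = 13^3 mod 101 = 76
Delta = (2 - 3) * 76 mod 101 = 25
New hash = (4 + 25) mod 101 = 29

Answer: 29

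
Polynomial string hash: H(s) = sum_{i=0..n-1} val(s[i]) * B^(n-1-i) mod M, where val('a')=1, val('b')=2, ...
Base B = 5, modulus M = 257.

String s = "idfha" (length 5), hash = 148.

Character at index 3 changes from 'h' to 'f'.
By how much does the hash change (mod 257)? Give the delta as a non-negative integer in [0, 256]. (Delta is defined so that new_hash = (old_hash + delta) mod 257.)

Delta formula: (val(new) - val(old)) * B^(n-1-k) mod M
  val('f') - val('h') = 6 - 8 = -2
  B^(n-1-k) = 5^1 mod 257 = 5
  Delta = -2 * 5 mod 257 = 247

Answer: 247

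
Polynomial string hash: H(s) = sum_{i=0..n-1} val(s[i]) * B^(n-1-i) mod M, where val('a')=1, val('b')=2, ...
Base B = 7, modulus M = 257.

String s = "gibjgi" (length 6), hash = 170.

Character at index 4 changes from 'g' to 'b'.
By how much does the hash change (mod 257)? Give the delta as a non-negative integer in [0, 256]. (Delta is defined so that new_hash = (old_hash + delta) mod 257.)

Delta formula: (val(new) - val(old)) * B^(n-1-k) mod M
  val('b') - val('g') = 2 - 7 = -5
  B^(n-1-k) = 7^1 mod 257 = 7
  Delta = -5 * 7 mod 257 = 222

Answer: 222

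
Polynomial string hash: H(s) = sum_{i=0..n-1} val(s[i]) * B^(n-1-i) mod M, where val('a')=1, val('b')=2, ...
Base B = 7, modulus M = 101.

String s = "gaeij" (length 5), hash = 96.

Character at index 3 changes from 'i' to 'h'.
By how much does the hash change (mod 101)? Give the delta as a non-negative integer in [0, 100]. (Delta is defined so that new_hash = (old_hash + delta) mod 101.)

Answer: 94

Derivation:
Delta formula: (val(new) - val(old)) * B^(n-1-k) mod M
  val('h') - val('i') = 8 - 9 = -1
  B^(n-1-k) = 7^1 mod 101 = 7
  Delta = -1 * 7 mod 101 = 94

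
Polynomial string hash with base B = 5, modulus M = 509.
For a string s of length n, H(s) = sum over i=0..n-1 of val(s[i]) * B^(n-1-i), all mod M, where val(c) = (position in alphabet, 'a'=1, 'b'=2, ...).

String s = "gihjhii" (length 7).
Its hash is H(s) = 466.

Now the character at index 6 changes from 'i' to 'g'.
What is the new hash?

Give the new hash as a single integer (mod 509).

Answer: 464

Derivation:
val('i') = 9, val('g') = 7
Position k = 6, exponent = n-1-k = 0
B^0 mod M = 5^0 mod 509 = 1
Delta = (7 - 9) * 1 mod 509 = 507
New hash = (466 + 507) mod 509 = 464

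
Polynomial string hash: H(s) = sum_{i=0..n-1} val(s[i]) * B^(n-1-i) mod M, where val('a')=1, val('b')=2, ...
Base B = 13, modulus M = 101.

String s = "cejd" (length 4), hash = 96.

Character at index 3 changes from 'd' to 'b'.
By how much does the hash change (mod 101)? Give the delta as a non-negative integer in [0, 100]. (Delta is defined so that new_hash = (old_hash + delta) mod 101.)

Answer: 99

Derivation:
Delta formula: (val(new) - val(old)) * B^(n-1-k) mod M
  val('b') - val('d') = 2 - 4 = -2
  B^(n-1-k) = 13^0 mod 101 = 1
  Delta = -2 * 1 mod 101 = 99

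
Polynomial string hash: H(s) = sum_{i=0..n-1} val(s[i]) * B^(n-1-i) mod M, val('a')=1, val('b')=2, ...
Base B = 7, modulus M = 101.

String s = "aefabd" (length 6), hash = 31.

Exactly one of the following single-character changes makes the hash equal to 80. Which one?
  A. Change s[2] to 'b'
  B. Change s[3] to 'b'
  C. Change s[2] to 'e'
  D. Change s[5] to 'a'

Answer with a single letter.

Answer: B

Derivation:
Option A: s[2]='f'->'b', delta=(2-6)*7^3 mod 101 = 42, hash=31+42 mod 101 = 73
Option B: s[3]='a'->'b', delta=(2-1)*7^2 mod 101 = 49, hash=31+49 mod 101 = 80 <-- target
Option C: s[2]='f'->'e', delta=(5-6)*7^3 mod 101 = 61, hash=31+61 mod 101 = 92
Option D: s[5]='d'->'a', delta=(1-4)*7^0 mod 101 = 98, hash=31+98 mod 101 = 28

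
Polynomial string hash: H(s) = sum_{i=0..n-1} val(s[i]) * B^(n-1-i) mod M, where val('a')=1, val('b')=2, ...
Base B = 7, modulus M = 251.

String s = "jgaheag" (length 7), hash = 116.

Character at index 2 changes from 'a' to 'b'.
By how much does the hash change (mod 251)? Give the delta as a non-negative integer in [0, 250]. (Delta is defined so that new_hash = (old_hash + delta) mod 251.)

Answer: 142

Derivation:
Delta formula: (val(new) - val(old)) * B^(n-1-k) mod M
  val('b') - val('a') = 2 - 1 = 1
  B^(n-1-k) = 7^4 mod 251 = 142
  Delta = 1 * 142 mod 251 = 142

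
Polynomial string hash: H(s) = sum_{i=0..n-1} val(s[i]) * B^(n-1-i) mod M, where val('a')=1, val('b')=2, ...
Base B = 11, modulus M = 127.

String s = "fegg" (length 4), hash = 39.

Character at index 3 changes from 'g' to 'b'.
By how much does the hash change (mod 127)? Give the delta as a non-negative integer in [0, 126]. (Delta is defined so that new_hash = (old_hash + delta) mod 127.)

Delta formula: (val(new) - val(old)) * B^(n-1-k) mod M
  val('b') - val('g') = 2 - 7 = -5
  B^(n-1-k) = 11^0 mod 127 = 1
  Delta = -5 * 1 mod 127 = 122

Answer: 122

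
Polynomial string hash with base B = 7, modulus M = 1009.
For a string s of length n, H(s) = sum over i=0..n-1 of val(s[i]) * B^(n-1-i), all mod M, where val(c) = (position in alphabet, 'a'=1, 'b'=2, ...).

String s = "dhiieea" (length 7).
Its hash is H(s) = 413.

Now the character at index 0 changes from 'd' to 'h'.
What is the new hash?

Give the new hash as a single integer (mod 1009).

val('d') = 4, val('h') = 8
Position k = 0, exponent = n-1-k = 6
B^6 mod M = 7^6 mod 1009 = 605
Delta = (8 - 4) * 605 mod 1009 = 402
New hash = (413 + 402) mod 1009 = 815

Answer: 815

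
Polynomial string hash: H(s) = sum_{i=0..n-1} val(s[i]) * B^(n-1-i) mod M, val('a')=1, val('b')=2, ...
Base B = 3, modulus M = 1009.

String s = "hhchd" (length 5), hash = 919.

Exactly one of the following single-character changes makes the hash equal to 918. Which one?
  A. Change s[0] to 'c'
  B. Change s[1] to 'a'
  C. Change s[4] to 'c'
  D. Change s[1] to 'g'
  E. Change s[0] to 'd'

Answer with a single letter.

Option A: s[0]='h'->'c', delta=(3-8)*3^4 mod 1009 = 604, hash=919+604 mod 1009 = 514
Option B: s[1]='h'->'a', delta=(1-8)*3^3 mod 1009 = 820, hash=919+820 mod 1009 = 730
Option C: s[4]='d'->'c', delta=(3-4)*3^0 mod 1009 = 1008, hash=919+1008 mod 1009 = 918 <-- target
Option D: s[1]='h'->'g', delta=(7-8)*3^3 mod 1009 = 982, hash=919+982 mod 1009 = 892
Option E: s[0]='h'->'d', delta=(4-8)*3^4 mod 1009 = 685, hash=919+685 mod 1009 = 595

Answer: C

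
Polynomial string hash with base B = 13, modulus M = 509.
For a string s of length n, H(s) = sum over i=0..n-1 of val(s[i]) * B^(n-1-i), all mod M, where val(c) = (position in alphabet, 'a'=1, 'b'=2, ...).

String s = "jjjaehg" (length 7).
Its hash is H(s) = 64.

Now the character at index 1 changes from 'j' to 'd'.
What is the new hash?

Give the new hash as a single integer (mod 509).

Answer: 199

Derivation:
val('j') = 10, val('d') = 4
Position k = 1, exponent = n-1-k = 5
B^5 mod M = 13^5 mod 509 = 232
Delta = (4 - 10) * 232 mod 509 = 135
New hash = (64 + 135) mod 509 = 199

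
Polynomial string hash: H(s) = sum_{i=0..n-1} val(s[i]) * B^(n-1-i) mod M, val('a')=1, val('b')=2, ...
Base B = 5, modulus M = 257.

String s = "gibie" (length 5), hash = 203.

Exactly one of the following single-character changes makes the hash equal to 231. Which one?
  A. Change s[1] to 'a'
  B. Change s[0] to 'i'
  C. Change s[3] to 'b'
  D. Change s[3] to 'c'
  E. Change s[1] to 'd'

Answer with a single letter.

Answer: A

Derivation:
Option A: s[1]='i'->'a', delta=(1-9)*5^3 mod 257 = 28, hash=203+28 mod 257 = 231 <-- target
Option B: s[0]='g'->'i', delta=(9-7)*5^4 mod 257 = 222, hash=203+222 mod 257 = 168
Option C: s[3]='i'->'b', delta=(2-9)*5^1 mod 257 = 222, hash=203+222 mod 257 = 168
Option D: s[3]='i'->'c', delta=(3-9)*5^1 mod 257 = 227, hash=203+227 mod 257 = 173
Option E: s[1]='i'->'d', delta=(4-9)*5^3 mod 257 = 146, hash=203+146 mod 257 = 92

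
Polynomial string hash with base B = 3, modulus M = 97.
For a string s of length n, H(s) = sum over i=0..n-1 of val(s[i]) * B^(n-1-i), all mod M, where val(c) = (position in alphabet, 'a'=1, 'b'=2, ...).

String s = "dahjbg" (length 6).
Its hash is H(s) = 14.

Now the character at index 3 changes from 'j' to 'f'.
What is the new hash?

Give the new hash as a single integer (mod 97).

Answer: 75

Derivation:
val('j') = 10, val('f') = 6
Position k = 3, exponent = n-1-k = 2
B^2 mod M = 3^2 mod 97 = 9
Delta = (6 - 10) * 9 mod 97 = 61
New hash = (14 + 61) mod 97 = 75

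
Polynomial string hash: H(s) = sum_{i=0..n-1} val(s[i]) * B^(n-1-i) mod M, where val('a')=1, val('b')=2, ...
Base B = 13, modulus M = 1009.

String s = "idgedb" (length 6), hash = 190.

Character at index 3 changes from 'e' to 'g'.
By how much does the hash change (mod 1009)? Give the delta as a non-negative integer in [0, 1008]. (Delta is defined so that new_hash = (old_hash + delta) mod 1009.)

Delta formula: (val(new) - val(old)) * B^(n-1-k) mod M
  val('g') - val('e') = 7 - 5 = 2
  B^(n-1-k) = 13^2 mod 1009 = 169
  Delta = 2 * 169 mod 1009 = 338

Answer: 338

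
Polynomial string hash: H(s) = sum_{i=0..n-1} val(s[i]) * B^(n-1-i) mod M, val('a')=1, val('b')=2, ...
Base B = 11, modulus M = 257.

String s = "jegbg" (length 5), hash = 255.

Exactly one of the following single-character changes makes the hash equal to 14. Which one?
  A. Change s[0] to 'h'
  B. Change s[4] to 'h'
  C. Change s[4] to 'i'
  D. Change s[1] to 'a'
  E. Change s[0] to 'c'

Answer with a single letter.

Option A: s[0]='j'->'h', delta=(8-10)*11^4 mod 257 = 16, hash=255+16 mod 257 = 14 <-- target
Option B: s[4]='g'->'h', delta=(8-7)*11^0 mod 257 = 1, hash=255+1 mod 257 = 256
Option C: s[4]='g'->'i', delta=(9-7)*11^0 mod 257 = 2, hash=255+2 mod 257 = 0
Option D: s[1]='e'->'a', delta=(1-5)*11^3 mod 257 = 73, hash=255+73 mod 257 = 71
Option E: s[0]='j'->'c', delta=(3-10)*11^4 mod 257 = 56, hash=255+56 mod 257 = 54

Answer: A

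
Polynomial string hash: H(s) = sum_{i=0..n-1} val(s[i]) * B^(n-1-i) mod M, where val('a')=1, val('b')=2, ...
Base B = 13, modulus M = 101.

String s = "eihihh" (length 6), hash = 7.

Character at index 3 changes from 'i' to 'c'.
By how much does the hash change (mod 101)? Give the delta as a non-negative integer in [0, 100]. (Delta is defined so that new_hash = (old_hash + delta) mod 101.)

Answer: 97

Derivation:
Delta formula: (val(new) - val(old)) * B^(n-1-k) mod M
  val('c') - val('i') = 3 - 9 = -6
  B^(n-1-k) = 13^2 mod 101 = 68
  Delta = -6 * 68 mod 101 = 97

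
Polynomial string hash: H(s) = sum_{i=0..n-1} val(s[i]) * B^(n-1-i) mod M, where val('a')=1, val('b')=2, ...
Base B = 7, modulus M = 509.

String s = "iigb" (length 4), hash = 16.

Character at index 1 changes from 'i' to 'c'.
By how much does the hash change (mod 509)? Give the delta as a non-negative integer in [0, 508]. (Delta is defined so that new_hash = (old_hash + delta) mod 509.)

Answer: 215

Derivation:
Delta formula: (val(new) - val(old)) * B^(n-1-k) mod M
  val('c') - val('i') = 3 - 9 = -6
  B^(n-1-k) = 7^2 mod 509 = 49
  Delta = -6 * 49 mod 509 = 215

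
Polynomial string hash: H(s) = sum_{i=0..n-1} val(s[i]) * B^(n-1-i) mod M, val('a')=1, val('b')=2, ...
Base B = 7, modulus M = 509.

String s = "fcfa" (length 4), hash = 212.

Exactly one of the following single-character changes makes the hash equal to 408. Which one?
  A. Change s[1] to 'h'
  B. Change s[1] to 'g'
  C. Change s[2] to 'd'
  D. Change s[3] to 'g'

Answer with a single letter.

Answer: B

Derivation:
Option A: s[1]='c'->'h', delta=(8-3)*7^2 mod 509 = 245, hash=212+245 mod 509 = 457
Option B: s[1]='c'->'g', delta=(7-3)*7^2 mod 509 = 196, hash=212+196 mod 509 = 408 <-- target
Option C: s[2]='f'->'d', delta=(4-6)*7^1 mod 509 = 495, hash=212+495 mod 509 = 198
Option D: s[3]='a'->'g', delta=(7-1)*7^0 mod 509 = 6, hash=212+6 mod 509 = 218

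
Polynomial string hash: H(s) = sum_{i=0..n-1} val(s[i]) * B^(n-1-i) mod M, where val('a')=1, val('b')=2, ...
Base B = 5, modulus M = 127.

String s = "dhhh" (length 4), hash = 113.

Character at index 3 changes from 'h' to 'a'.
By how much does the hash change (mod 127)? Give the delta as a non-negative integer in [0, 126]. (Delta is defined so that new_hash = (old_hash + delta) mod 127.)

Answer: 120

Derivation:
Delta formula: (val(new) - val(old)) * B^(n-1-k) mod M
  val('a') - val('h') = 1 - 8 = -7
  B^(n-1-k) = 5^0 mod 127 = 1
  Delta = -7 * 1 mod 127 = 120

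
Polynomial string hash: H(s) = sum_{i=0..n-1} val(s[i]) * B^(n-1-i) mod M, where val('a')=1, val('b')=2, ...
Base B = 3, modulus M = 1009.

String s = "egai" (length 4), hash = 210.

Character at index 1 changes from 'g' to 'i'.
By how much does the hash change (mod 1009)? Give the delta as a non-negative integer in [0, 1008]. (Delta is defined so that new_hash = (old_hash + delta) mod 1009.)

Delta formula: (val(new) - val(old)) * B^(n-1-k) mod M
  val('i') - val('g') = 9 - 7 = 2
  B^(n-1-k) = 3^2 mod 1009 = 9
  Delta = 2 * 9 mod 1009 = 18

Answer: 18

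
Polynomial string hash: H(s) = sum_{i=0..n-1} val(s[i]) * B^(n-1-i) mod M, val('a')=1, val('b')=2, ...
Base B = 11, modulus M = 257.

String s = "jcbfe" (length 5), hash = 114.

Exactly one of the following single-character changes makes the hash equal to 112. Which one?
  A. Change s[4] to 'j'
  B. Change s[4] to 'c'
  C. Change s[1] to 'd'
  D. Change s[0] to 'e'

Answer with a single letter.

Answer: B

Derivation:
Option A: s[4]='e'->'j', delta=(10-5)*11^0 mod 257 = 5, hash=114+5 mod 257 = 119
Option B: s[4]='e'->'c', delta=(3-5)*11^0 mod 257 = 255, hash=114+255 mod 257 = 112 <-- target
Option C: s[1]='c'->'d', delta=(4-3)*11^3 mod 257 = 46, hash=114+46 mod 257 = 160
Option D: s[0]='j'->'e', delta=(5-10)*11^4 mod 257 = 40, hash=114+40 mod 257 = 154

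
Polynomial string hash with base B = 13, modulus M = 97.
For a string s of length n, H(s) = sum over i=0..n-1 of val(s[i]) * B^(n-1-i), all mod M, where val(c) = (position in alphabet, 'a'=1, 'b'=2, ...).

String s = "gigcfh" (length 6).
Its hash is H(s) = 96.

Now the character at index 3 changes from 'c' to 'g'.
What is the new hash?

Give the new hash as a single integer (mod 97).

Answer: 93

Derivation:
val('c') = 3, val('g') = 7
Position k = 3, exponent = n-1-k = 2
B^2 mod M = 13^2 mod 97 = 72
Delta = (7 - 3) * 72 mod 97 = 94
New hash = (96 + 94) mod 97 = 93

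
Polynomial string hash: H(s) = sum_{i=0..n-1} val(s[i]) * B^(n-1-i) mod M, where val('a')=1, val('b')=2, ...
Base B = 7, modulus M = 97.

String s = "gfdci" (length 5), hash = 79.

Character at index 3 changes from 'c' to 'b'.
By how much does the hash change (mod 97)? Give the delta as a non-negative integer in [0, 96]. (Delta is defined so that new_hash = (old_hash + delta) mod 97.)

Answer: 90

Derivation:
Delta formula: (val(new) - val(old)) * B^(n-1-k) mod M
  val('b') - val('c') = 2 - 3 = -1
  B^(n-1-k) = 7^1 mod 97 = 7
  Delta = -1 * 7 mod 97 = 90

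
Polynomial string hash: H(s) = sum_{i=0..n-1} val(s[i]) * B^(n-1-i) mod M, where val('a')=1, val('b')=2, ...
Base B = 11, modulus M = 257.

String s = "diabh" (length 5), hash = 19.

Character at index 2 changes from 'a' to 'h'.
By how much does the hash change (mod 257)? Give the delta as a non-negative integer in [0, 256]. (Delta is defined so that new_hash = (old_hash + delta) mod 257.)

Answer: 76

Derivation:
Delta formula: (val(new) - val(old)) * B^(n-1-k) mod M
  val('h') - val('a') = 8 - 1 = 7
  B^(n-1-k) = 11^2 mod 257 = 121
  Delta = 7 * 121 mod 257 = 76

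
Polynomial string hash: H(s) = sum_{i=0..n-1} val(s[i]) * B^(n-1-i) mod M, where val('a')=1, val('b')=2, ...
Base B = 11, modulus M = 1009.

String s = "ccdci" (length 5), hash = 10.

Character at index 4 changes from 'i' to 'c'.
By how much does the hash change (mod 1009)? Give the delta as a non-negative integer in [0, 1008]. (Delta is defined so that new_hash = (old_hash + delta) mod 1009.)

Answer: 1003

Derivation:
Delta formula: (val(new) - val(old)) * B^(n-1-k) mod M
  val('c') - val('i') = 3 - 9 = -6
  B^(n-1-k) = 11^0 mod 1009 = 1
  Delta = -6 * 1 mod 1009 = 1003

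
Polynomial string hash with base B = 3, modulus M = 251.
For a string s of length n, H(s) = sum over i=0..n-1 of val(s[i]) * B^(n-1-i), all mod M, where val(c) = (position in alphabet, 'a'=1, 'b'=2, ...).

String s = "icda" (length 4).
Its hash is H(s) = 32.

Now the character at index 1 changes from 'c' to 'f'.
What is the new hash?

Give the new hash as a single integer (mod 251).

val('c') = 3, val('f') = 6
Position k = 1, exponent = n-1-k = 2
B^2 mod M = 3^2 mod 251 = 9
Delta = (6 - 3) * 9 mod 251 = 27
New hash = (32 + 27) mod 251 = 59

Answer: 59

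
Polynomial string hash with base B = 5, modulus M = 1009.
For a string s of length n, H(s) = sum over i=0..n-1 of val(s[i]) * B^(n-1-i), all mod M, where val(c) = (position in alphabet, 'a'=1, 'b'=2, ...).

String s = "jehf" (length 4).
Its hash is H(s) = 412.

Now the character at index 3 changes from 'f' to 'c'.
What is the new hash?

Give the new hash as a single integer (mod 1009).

val('f') = 6, val('c') = 3
Position k = 3, exponent = n-1-k = 0
B^0 mod M = 5^0 mod 1009 = 1
Delta = (3 - 6) * 1 mod 1009 = 1006
New hash = (412 + 1006) mod 1009 = 409

Answer: 409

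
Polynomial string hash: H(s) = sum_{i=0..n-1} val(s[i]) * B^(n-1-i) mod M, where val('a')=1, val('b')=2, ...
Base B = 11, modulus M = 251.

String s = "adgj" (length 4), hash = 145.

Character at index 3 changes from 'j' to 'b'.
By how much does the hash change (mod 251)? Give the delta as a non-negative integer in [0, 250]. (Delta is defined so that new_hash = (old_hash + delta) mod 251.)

Answer: 243

Derivation:
Delta formula: (val(new) - val(old)) * B^(n-1-k) mod M
  val('b') - val('j') = 2 - 10 = -8
  B^(n-1-k) = 11^0 mod 251 = 1
  Delta = -8 * 1 mod 251 = 243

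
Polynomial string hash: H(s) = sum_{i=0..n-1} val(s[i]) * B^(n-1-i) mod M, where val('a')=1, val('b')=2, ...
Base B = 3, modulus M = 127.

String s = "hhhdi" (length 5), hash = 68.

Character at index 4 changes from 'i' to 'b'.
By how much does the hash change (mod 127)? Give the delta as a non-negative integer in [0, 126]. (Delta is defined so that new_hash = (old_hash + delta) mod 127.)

Delta formula: (val(new) - val(old)) * B^(n-1-k) mod M
  val('b') - val('i') = 2 - 9 = -7
  B^(n-1-k) = 3^0 mod 127 = 1
  Delta = -7 * 1 mod 127 = 120

Answer: 120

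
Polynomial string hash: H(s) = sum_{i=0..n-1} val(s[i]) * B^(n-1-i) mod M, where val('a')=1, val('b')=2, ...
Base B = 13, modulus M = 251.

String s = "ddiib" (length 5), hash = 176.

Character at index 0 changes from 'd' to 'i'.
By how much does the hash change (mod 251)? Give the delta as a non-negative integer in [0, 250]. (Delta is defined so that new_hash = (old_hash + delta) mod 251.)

Delta formula: (val(new) - val(old)) * B^(n-1-k) mod M
  val('i') - val('d') = 9 - 4 = 5
  B^(n-1-k) = 13^4 mod 251 = 198
  Delta = 5 * 198 mod 251 = 237

Answer: 237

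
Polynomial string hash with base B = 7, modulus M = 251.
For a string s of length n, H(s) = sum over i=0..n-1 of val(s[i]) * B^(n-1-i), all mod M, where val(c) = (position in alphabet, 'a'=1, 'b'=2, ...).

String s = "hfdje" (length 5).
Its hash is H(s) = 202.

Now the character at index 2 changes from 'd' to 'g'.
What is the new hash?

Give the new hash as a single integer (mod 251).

Answer: 98

Derivation:
val('d') = 4, val('g') = 7
Position k = 2, exponent = n-1-k = 2
B^2 mod M = 7^2 mod 251 = 49
Delta = (7 - 4) * 49 mod 251 = 147
New hash = (202 + 147) mod 251 = 98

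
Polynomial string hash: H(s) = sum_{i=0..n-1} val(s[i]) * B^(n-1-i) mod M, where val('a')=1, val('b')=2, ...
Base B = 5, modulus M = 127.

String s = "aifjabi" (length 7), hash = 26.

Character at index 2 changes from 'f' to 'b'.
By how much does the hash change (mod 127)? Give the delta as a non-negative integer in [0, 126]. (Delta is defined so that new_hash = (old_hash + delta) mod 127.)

Delta formula: (val(new) - val(old)) * B^(n-1-k) mod M
  val('b') - val('f') = 2 - 6 = -4
  B^(n-1-k) = 5^4 mod 127 = 117
  Delta = -4 * 117 mod 127 = 40

Answer: 40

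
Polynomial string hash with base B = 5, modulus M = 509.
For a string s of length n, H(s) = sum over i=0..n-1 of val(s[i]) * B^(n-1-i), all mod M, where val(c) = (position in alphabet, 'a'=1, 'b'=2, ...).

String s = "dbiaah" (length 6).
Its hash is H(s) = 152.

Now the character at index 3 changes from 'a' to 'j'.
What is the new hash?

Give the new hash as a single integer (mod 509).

Answer: 377

Derivation:
val('a') = 1, val('j') = 10
Position k = 3, exponent = n-1-k = 2
B^2 mod M = 5^2 mod 509 = 25
Delta = (10 - 1) * 25 mod 509 = 225
New hash = (152 + 225) mod 509 = 377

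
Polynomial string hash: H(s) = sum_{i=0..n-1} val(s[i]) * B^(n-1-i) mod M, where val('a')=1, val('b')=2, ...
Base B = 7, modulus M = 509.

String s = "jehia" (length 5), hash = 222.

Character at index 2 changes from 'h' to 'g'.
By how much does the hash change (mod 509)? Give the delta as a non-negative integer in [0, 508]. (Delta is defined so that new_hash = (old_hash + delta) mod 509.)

Delta formula: (val(new) - val(old)) * B^(n-1-k) mod M
  val('g') - val('h') = 7 - 8 = -1
  B^(n-1-k) = 7^2 mod 509 = 49
  Delta = -1 * 49 mod 509 = 460

Answer: 460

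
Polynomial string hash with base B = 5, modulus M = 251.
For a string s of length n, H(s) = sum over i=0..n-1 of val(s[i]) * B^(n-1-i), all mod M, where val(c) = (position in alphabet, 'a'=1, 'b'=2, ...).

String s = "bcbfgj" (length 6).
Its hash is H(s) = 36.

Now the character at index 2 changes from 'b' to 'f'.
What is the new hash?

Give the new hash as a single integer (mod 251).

val('b') = 2, val('f') = 6
Position k = 2, exponent = n-1-k = 3
B^3 mod M = 5^3 mod 251 = 125
Delta = (6 - 2) * 125 mod 251 = 249
New hash = (36 + 249) mod 251 = 34

Answer: 34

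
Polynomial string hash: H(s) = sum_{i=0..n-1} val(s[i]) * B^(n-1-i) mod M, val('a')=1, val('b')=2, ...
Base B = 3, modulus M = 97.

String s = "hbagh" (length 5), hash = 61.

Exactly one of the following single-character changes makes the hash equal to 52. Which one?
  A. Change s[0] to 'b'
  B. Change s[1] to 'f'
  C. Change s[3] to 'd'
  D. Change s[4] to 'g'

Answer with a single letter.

Option A: s[0]='h'->'b', delta=(2-8)*3^4 mod 97 = 96, hash=61+96 mod 97 = 60
Option B: s[1]='b'->'f', delta=(6-2)*3^3 mod 97 = 11, hash=61+11 mod 97 = 72
Option C: s[3]='g'->'d', delta=(4-7)*3^1 mod 97 = 88, hash=61+88 mod 97 = 52 <-- target
Option D: s[4]='h'->'g', delta=(7-8)*3^0 mod 97 = 96, hash=61+96 mod 97 = 60

Answer: C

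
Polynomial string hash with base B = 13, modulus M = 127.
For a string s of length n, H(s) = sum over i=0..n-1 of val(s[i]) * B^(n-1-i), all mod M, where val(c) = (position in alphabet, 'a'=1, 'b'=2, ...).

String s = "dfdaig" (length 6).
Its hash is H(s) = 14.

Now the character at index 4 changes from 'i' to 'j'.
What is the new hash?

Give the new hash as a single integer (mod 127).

Answer: 27

Derivation:
val('i') = 9, val('j') = 10
Position k = 4, exponent = n-1-k = 1
B^1 mod M = 13^1 mod 127 = 13
Delta = (10 - 9) * 13 mod 127 = 13
New hash = (14 + 13) mod 127 = 27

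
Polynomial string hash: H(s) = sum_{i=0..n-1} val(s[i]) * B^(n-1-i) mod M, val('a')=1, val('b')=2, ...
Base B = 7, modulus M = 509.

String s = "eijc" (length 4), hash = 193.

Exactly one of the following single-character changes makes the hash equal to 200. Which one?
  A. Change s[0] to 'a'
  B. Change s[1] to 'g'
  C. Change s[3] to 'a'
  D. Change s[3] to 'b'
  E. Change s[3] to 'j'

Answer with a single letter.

Answer: E

Derivation:
Option A: s[0]='e'->'a', delta=(1-5)*7^3 mod 509 = 155, hash=193+155 mod 509 = 348
Option B: s[1]='i'->'g', delta=(7-9)*7^2 mod 509 = 411, hash=193+411 mod 509 = 95
Option C: s[3]='c'->'a', delta=(1-3)*7^0 mod 509 = 507, hash=193+507 mod 509 = 191
Option D: s[3]='c'->'b', delta=(2-3)*7^0 mod 509 = 508, hash=193+508 mod 509 = 192
Option E: s[3]='c'->'j', delta=(10-3)*7^0 mod 509 = 7, hash=193+7 mod 509 = 200 <-- target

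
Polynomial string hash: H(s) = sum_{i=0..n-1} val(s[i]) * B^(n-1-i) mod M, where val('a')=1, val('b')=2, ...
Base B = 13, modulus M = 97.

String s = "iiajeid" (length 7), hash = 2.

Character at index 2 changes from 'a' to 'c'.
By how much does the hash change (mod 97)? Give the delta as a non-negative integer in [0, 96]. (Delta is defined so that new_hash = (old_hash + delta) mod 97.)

Answer: 86

Derivation:
Delta formula: (val(new) - val(old)) * B^(n-1-k) mod M
  val('c') - val('a') = 3 - 1 = 2
  B^(n-1-k) = 13^4 mod 97 = 43
  Delta = 2 * 43 mod 97 = 86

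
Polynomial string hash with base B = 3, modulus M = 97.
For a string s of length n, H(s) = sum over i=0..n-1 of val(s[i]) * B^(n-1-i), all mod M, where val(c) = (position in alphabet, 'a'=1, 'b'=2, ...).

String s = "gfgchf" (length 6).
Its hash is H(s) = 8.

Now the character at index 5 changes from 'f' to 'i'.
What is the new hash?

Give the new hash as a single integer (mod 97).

val('f') = 6, val('i') = 9
Position k = 5, exponent = n-1-k = 0
B^0 mod M = 3^0 mod 97 = 1
Delta = (9 - 6) * 1 mod 97 = 3
New hash = (8 + 3) mod 97 = 11

Answer: 11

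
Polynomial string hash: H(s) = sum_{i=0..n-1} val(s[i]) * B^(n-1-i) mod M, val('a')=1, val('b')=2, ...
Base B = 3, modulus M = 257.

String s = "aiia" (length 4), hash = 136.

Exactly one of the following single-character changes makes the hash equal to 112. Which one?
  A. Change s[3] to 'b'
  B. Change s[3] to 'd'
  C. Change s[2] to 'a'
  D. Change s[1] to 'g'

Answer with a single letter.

Answer: C

Derivation:
Option A: s[3]='a'->'b', delta=(2-1)*3^0 mod 257 = 1, hash=136+1 mod 257 = 137
Option B: s[3]='a'->'d', delta=(4-1)*3^0 mod 257 = 3, hash=136+3 mod 257 = 139
Option C: s[2]='i'->'a', delta=(1-9)*3^1 mod 257 = 233, hash=136+233 mod 257 = 112 <-- target
Option D: s[1]='i'->'g', delta=(7-9)*3^2 mod 257 = 239, hash=136+239 mod 257 = 118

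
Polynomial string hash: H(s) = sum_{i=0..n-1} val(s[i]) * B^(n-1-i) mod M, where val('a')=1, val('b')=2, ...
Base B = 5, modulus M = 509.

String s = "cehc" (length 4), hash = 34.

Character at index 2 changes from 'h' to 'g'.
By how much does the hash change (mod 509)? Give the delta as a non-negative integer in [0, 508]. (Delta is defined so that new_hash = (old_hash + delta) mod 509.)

Answer: 504

Derivation:
Delta formula: (val(new) - val(old)) * B^(n-1-k) mod M
  val('g') - val('h') = 7 - 8 = -1
  B^(n-1-k) = 5^1 mod 509 = 5
  Delta = -1 * 5 mod 509 = 504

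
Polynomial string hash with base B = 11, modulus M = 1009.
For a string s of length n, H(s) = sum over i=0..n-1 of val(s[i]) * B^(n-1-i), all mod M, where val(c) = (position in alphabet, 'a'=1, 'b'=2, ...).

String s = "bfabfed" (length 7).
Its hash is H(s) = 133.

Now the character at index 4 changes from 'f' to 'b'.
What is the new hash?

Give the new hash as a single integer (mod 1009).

Answer: 658

Derivation:
val('f') = 6, val('b') = 2
Position k = 4, exponent = n-1-k = 2
B^2 mod M = 11^2 mod 1009 = 121
Delta = (2 - 6) * 121 mod 1009 = 525
New hash = (133 + 525) mod 1009 = 658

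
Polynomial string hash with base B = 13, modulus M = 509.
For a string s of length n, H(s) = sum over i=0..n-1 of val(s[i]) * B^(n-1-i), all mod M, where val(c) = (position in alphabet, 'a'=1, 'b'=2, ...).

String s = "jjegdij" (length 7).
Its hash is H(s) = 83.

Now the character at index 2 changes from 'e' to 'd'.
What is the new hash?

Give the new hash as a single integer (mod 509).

val('e') = 5, val('d') = 4
Position k = 2, exponent = n-1-k = 4
B^4 mod M = 13^4 mod 509 = 57
Delta = (4 - 5) * 57 mod 509 = 452
New hash = (83 + 452) mod 509 = 26

Answer: 26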